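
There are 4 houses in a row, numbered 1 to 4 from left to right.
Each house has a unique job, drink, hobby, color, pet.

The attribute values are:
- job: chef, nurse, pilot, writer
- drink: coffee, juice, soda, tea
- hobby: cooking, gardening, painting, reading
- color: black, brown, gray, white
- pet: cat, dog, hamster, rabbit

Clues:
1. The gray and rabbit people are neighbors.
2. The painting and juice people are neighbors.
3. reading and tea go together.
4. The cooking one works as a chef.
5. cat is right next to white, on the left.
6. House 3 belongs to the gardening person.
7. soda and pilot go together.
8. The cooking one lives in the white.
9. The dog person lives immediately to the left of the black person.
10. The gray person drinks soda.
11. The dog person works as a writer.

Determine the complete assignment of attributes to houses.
Solution:

House | Job | Drink | Hobby | Color | Pet
-----------------------------------------
  1   | pilot | soda | painting | gray | cat
  2   | chef | juice | cooking | white | rabbit
  3   | writer | coffee | gardening | brown | dog
  4   | nurse | tea | reading | black | hamster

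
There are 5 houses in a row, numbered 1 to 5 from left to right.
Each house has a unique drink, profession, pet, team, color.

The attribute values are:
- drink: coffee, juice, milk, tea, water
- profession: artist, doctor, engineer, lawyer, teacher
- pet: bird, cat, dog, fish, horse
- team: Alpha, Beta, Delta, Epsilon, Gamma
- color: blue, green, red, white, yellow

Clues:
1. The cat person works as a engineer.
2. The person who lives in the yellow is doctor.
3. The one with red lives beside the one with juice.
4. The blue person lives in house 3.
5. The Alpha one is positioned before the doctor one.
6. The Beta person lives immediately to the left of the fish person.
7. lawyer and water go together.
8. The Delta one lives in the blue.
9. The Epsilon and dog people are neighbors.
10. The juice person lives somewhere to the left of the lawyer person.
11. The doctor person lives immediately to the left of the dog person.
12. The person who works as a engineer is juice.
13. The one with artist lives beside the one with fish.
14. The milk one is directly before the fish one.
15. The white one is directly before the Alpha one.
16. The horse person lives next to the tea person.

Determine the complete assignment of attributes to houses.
Solution:

House | Drink | Profession | Pet | Team | Color
-----------------------------------------------
  1   | milk | artist | horse | Beta | white
  2   | tea | teacher | fish | Alpha | red
  3   | juice | engineer | cat | Delta | blue
  4   | coffee | doctor | bird | Epsilon | yellow
  5   | water | lawyer | dog | Gamma | green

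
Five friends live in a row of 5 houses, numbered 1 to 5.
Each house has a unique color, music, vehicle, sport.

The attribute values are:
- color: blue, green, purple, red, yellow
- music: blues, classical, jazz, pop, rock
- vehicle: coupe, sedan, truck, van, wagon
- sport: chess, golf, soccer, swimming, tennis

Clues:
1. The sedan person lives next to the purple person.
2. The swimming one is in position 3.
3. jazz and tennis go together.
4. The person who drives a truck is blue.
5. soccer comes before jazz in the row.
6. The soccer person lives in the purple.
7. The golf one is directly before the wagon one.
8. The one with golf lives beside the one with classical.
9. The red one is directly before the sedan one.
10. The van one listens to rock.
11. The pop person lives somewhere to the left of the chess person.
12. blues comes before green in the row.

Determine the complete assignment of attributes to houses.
Solution:

House | Color | Music | Vehicle | Sport
---------------------------------------
  1   | blue | pop | truck | golf
  2   | red | classical | wagon | chess
  3   | yellow | blues | sedan | swimming
  4   | purple | rock | van | soccer
  5   | green | jazz | coupe | tennis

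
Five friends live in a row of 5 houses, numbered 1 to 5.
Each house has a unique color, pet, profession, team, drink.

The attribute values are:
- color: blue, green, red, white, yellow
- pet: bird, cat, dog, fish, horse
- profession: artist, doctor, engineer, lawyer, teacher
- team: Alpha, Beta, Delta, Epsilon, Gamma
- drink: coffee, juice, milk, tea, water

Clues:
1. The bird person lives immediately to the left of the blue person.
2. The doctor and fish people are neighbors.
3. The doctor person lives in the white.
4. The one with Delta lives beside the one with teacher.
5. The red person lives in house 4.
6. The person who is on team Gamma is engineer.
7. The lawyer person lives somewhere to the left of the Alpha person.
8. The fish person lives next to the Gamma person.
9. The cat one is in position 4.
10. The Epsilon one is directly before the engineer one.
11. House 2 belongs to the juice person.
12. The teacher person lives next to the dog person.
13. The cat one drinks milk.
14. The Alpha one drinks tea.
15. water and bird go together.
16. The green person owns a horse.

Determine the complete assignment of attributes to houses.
Solution:

House | Color | Pet | Profession | Team | Drink
-----------------------------------------------
  1   | white | bird | doctor | Delta | water
  2   | blue | fish | teacher | Epsilon | juice
  3   | yellow | dog | engineer | Gamma | coffee
  4   | red | cat | lawyer | Beta | milk
  5   | green | horse | artist | Alpha | tea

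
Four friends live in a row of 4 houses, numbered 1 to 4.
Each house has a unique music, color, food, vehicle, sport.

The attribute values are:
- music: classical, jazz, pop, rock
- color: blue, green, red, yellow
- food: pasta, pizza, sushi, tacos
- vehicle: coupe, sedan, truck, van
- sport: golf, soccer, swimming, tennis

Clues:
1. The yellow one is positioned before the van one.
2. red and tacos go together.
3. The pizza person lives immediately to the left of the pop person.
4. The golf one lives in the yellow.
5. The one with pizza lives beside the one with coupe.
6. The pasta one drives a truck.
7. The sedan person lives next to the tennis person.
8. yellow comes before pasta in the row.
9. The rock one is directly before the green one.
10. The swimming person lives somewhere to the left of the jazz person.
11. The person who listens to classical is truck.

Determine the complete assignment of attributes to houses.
Solution:

House | Music | Color | Food | Vehicle | Sport
----------------------------------------------
  1   | rock | yellow | pizza | sedan | golf
  2   | pop | green | sushi | coupe | tennis
  3   | classical | blue | pasta | truck | swimming
  4   | jazz | red | tacos | van | soccer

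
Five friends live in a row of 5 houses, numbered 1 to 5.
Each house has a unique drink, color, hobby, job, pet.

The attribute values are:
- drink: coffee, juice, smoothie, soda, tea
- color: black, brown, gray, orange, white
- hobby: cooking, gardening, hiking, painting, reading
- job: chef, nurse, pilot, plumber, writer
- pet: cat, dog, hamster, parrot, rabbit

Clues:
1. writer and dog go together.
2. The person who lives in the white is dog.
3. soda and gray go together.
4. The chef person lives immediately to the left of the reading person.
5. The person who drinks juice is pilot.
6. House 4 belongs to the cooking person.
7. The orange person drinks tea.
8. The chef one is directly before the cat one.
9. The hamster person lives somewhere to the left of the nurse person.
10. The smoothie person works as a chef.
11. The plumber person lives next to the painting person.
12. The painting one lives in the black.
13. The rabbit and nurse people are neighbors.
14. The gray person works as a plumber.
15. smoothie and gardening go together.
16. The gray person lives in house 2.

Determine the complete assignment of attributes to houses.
Solution:

House | Drink | Color | Hobby | Job | Pet
-----------------------------------------
  1   | smoothie | brown | gardening | chef | hamster
  2   | soda | gray | reading | plumber | cat
  3   | juice | black | painting | pilot | rabbit
  4   | tea | orange | cooking | nurse | parrot
  5   | coffee | white | hiking | writer | dog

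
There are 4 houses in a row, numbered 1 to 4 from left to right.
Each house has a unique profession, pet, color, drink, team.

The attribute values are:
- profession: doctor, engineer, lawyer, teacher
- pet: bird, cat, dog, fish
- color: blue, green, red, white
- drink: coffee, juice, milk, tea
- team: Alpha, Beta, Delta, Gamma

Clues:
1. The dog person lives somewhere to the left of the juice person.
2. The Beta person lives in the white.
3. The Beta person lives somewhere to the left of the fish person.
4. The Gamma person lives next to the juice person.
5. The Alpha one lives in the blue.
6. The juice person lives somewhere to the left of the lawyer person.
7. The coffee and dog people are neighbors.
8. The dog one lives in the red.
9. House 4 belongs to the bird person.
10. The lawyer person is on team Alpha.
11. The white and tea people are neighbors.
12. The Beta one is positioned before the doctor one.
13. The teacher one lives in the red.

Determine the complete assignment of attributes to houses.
Solution:

House | Profession | Pet | Color | Drink | Team
-----------------------------------------------
  1   | engineer | cat | white | coffee | Beta
  2   | teacher | dog | red | tea | Gamma
  3   | doctor | fish | green | juice | Delta
  4   | lawyer | bird | blue | milk | Alpha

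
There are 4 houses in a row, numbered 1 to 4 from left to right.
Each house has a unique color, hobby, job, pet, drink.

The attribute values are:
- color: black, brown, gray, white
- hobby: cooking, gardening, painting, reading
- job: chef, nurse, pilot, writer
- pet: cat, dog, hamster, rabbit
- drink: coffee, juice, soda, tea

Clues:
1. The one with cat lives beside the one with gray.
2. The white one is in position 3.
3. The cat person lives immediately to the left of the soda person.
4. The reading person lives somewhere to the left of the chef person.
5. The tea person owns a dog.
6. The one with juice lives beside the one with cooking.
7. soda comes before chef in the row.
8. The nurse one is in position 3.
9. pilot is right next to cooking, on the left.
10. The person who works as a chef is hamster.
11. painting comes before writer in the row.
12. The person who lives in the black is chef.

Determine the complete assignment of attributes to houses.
Solution:

House | Color | Hobby | Job | Pet | Drink
-----------------------------------------
  1   | brown | painting | pilot | cat | juice
  2   | gray | cooking | writer | rabbit | soda
  3   | white | reading | nurse | dog | tea
  4   | black | gardening | chef | hamster | coffee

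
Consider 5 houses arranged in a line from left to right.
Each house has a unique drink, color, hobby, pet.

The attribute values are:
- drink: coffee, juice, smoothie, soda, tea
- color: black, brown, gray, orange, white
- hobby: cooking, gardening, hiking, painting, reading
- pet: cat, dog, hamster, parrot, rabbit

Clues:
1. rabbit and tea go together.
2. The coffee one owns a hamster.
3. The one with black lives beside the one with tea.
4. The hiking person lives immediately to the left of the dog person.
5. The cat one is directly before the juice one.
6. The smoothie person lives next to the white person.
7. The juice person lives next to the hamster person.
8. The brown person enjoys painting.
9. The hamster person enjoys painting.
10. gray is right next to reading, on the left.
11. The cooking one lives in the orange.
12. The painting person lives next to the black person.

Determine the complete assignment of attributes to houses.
Solution:

House | Drink | Color | Hobby | Pet
-----------------------------------
  1   | smoothie | gray | hiking | cat
  2   | juice | white | reading | dog
  3   | coffee | brown | painting | hamster
  4   | soda | black | gardening | parrot
  5   | tea | orange | cooking | rabbit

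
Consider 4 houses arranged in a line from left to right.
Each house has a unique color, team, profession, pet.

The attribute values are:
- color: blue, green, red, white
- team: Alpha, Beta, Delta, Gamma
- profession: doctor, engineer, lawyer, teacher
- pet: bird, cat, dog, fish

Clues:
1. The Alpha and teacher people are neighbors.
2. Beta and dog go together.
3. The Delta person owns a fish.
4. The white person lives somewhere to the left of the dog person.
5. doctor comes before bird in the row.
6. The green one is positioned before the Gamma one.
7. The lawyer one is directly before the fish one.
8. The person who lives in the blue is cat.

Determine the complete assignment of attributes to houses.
Solution:

House | Color | Team | Profession | Pet
---------------------------------------
  1   | blue | Alpha | lawyer | cat
  2   | white | Delta | teacher | fish
  3   | green | Beta | doctor | dog
  4   | red | Gamma | engineer | bird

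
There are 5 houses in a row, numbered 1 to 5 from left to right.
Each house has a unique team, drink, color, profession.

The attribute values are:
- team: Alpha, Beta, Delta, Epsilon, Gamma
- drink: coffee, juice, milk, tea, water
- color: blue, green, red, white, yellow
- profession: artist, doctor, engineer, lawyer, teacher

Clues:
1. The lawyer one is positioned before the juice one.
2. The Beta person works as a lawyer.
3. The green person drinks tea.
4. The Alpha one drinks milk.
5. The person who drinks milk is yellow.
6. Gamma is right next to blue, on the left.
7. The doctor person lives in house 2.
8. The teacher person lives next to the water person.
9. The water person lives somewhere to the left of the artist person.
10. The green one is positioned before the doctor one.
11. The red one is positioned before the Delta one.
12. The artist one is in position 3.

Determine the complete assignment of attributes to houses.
Solution:

House | Team | Drink | Color | Profession
-----------------------------------------
  1   | Gamma | tea | green | teacher
  2   | Epsilon | water | blue | doctor
  3   | Alpha | milk | yellow | artist
  4   | Beta | coffee | red | lawyer
  5   | Delta | juice | white | engineer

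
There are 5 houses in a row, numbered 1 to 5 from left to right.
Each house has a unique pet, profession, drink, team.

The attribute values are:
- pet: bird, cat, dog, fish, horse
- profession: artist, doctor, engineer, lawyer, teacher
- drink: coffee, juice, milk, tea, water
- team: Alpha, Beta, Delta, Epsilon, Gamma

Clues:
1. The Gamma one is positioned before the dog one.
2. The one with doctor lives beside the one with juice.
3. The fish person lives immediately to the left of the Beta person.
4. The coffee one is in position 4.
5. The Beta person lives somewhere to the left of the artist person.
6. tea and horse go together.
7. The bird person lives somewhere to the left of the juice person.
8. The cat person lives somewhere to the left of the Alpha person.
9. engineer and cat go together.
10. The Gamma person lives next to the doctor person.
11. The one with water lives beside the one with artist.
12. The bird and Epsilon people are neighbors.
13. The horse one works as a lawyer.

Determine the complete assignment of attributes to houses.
Solution:

House | Pet | Profession | Drink | Team
---------------------------------------
  1   | fish | teacher | milk | Gamma
  2   | bird | doctor | water | Beta
  3   | dog | artist | juice | Epsilon
  4   | cat | engineer | coffee | Delta
  5   | horse | lawyer | tea | Alpha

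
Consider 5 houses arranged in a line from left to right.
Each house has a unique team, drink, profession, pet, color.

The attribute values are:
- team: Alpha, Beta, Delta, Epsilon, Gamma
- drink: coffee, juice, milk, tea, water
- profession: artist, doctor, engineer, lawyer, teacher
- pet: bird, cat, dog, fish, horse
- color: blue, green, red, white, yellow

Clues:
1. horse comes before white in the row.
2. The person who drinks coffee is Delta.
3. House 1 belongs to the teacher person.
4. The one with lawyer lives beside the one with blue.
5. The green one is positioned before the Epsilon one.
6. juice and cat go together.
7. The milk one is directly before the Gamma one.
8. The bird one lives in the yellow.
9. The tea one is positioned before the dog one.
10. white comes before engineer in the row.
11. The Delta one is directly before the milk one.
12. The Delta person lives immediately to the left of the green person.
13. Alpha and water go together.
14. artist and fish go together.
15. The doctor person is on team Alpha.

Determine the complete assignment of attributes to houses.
Solution:

House | Team | Drink | Profession | Pet | Color
-----------------------------------------------
  1   | Delta | coffee | teacher | bird | yellow
  2   | Beta | milk | lawyer | horse | green
  3   | Gamma | tea | artist | fish | blue
  4   | Alpha | water | doctor | dog | white
  5   | Epsilon | juice | engineer | cat | red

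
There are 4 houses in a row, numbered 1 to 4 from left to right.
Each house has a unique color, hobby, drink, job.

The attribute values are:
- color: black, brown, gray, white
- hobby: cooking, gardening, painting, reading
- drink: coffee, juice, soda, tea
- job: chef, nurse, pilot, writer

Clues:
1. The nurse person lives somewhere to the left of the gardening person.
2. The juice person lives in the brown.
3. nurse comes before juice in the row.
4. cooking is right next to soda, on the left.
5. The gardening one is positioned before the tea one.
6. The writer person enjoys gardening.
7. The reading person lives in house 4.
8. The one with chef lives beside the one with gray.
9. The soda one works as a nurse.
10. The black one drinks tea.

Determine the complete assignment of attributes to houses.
Solution:

House | Color | Hobby | Drink | Job
-----------------------------------
  1   | white | cooking | coffee | chef
  2   | gray | painting | soda | nurse
  3   | brown | gardening | juice | writer
  4   | black | reading | tea | pilot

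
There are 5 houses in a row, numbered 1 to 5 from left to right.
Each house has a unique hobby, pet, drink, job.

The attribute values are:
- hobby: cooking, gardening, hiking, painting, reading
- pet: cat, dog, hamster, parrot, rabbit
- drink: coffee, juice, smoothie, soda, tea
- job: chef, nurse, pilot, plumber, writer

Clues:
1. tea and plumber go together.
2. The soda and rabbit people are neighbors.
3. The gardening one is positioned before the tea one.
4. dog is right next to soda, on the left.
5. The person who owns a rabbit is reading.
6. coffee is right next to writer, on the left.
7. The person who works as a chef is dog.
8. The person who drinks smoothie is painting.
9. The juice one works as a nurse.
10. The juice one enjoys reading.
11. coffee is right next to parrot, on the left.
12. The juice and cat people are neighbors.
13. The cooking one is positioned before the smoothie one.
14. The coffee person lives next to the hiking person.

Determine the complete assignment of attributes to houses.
Solution:

House | Hobby | Pet | Drink | Job
---------------------------------
  1   | gardening | dog | coffee | chef
  2   | hiking | parrot | soda | writer
  3   | reading | rabbit | juice | nurse
  4   | cooking | cat | tea | plumber
  5   | painting | hamster | smoothie | pilot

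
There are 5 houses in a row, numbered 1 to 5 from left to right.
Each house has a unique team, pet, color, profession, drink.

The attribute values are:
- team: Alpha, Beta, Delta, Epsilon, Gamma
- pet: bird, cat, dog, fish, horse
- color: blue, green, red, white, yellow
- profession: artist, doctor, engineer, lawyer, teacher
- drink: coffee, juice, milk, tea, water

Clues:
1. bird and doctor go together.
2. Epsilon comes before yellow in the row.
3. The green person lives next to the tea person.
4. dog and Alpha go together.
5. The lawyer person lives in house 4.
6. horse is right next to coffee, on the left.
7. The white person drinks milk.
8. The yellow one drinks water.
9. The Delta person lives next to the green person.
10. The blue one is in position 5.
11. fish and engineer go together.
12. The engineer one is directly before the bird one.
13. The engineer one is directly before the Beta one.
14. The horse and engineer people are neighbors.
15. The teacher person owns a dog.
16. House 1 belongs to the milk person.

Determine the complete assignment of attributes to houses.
Solution:

House | Team | Pet | Color | Profession | Drink
-----------------------------------------------
  1   | Delta | horse | white | artist | milk
  2   | Epsilon | fish | green | engineer | coffee
  3   | Beta | bird | red | doctor | tea
  4   | Gamma | cat | yellow | lawyer | water
  5   | Alpha | dog | blue | teacher | juice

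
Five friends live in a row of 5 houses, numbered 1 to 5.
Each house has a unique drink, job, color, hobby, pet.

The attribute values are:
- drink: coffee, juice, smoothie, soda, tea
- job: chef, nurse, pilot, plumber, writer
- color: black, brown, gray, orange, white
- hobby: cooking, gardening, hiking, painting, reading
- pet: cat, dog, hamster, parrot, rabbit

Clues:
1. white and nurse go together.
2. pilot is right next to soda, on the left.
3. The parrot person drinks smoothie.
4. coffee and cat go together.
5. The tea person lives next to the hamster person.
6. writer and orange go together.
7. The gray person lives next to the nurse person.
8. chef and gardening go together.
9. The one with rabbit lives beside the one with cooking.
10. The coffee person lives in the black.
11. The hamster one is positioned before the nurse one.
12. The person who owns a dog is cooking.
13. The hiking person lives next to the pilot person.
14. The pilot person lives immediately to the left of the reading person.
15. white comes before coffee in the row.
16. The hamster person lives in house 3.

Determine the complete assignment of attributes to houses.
Solution:

House | Drink | Job | Color | Hobby | Pet
-----------------------------------------
  1   | juice | writer | orange | hiking | rabbit
  2   | tea | pilot | brown | cooking | dog
  3   | soda | plumber | gray | reading | hamster
  4   | smoothie | nurse | white | painting | parrot
  5   | coffee | chef | black | gardening | cat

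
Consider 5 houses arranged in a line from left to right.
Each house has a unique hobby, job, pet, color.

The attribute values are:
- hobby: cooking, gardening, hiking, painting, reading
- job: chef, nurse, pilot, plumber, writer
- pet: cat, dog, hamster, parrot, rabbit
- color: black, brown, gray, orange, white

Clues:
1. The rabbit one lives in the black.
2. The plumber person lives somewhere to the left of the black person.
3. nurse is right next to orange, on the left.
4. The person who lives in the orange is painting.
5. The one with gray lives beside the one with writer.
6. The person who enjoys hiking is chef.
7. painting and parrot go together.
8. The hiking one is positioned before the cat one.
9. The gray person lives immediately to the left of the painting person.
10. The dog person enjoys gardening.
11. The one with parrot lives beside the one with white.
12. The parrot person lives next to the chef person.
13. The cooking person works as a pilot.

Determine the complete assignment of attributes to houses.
Solution:

House | Hobby | Job | Pet | Color
---------------------------------
  1   | gardening | nurse | dog | gray
  2   | painting | writer | parrot | orange
  3   | hiking | chef | hamster | white
  4   | reading | plumber | cat | brown
  5   | cooking | pilot | rabbit | black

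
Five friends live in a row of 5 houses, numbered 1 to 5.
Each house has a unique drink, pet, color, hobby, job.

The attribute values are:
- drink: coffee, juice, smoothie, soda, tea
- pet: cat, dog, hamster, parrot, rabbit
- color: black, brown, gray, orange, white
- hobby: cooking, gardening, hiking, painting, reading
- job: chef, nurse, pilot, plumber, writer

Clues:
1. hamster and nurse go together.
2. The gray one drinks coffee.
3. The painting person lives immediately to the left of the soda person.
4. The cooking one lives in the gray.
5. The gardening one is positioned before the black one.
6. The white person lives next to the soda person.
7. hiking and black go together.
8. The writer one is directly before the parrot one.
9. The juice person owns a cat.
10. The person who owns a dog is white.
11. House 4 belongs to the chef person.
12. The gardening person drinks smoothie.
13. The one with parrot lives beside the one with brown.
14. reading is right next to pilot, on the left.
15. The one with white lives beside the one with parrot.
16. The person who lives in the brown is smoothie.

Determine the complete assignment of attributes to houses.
Solution:

House | Drink | Pet | Color | Hobby | Job
-----------------------------------------
  1   | tea | dog | white | painting | writer
  2   | soda | parrot | orange | reading | plumber
  3   | smoothie | rabbit | brown | gardening | pilot
  4   | juice | cat | black | hiking | chef
  5   | coffee | hamster | gray | cooking | nurse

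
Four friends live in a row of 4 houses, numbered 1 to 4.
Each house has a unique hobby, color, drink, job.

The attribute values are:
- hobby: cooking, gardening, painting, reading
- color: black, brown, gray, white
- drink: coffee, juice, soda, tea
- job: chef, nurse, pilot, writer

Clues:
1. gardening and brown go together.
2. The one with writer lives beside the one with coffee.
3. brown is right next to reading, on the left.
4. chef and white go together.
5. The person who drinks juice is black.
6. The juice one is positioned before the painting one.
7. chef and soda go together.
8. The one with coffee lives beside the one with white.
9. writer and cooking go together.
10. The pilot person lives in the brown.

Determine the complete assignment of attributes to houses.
Solution:

House | Hobby | Color | Drink | Job
-----------------------------------
  1   | cooking | black | juice | writer
  2   | gardening | brown | coffee | pilot
  3   | reading | white | soda | chef
  4   | painting | gray | tea | nurse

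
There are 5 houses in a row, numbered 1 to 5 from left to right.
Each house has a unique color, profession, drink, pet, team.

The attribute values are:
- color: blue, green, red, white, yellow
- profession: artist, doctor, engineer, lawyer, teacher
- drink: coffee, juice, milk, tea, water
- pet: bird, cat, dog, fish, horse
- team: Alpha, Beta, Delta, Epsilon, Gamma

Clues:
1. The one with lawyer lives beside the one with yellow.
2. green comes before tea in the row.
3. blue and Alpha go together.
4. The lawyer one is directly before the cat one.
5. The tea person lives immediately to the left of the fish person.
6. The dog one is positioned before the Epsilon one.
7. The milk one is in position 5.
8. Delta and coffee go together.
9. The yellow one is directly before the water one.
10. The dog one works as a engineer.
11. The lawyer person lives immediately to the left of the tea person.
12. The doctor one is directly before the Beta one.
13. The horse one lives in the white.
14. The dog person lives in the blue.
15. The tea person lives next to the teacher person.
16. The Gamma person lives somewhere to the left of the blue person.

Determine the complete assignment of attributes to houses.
Solution:

House | Color | Profession | Drink | Pet | Team
-----------------------------------------------
  1   | green | lawyer | coffee | bird | Delta
  2   | yellow | doctor | tea | cat | Gamma
  3   | red | teacher | water | fish | Beta
  4   | blue | engineer | juice | dog | Alpha
  5   | white | artist | milk | horse | Epsilon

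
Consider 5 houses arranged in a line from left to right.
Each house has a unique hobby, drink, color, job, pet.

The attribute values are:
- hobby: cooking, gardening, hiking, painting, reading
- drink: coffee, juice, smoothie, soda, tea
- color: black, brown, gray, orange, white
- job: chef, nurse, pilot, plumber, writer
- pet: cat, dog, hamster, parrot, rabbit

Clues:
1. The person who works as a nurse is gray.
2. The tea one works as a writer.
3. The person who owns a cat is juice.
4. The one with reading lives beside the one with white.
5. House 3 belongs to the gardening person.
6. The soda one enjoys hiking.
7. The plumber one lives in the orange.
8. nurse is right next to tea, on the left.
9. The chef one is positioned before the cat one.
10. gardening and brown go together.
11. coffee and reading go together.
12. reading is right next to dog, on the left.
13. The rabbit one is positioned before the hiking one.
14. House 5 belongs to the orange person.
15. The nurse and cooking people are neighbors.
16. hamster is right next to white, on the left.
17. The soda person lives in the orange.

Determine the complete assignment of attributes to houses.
Solution:

House | Hobby | Drink | Color | Job | Pet
-----------------------------------------
  1   | reading | coffee | gray | nurse | hamster
  2   | cooking | tea | white | writer | dog
  3   | gardening | smoothie | brown | chef | rabbit
  4   | painting | juice | black | pilot | cat
  5   | hiking | soda | orange | plumber | parrot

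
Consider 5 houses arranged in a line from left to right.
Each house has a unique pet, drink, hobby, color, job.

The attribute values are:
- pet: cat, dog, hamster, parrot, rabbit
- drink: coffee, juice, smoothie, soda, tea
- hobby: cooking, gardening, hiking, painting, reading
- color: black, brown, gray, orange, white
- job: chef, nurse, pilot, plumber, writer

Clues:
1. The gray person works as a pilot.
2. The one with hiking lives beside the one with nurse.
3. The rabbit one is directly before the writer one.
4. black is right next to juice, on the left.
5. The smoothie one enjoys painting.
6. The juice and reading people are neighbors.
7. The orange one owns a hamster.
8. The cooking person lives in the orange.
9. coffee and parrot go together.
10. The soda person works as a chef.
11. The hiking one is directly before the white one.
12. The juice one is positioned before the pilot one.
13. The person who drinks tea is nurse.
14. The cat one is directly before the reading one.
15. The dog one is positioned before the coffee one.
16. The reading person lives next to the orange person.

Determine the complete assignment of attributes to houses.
Solution:

House | Pet | Drink | Hobby | Color | Job
-----------------------------------------
  1   | rabbit | smoothie | painting | black | plumber
  2   | cat | juice | hiking | brown | writer
  3   | dog | tea | reading | white | nurse
  4   | hamster | soda | cooking | orange | chef
  5   | parrot | coffee | gardening | gray | pilot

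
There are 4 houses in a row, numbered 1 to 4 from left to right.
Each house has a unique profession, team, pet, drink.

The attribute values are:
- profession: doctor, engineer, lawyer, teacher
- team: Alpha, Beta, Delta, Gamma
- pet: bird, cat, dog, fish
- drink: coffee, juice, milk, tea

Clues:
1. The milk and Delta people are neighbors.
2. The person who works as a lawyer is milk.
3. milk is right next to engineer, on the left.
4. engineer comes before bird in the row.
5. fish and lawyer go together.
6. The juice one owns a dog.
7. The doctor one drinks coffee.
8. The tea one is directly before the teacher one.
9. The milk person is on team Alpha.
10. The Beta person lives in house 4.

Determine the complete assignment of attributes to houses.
Solution:

House | Profession | Team | Pet | Drink
---------------------------------------
  1   | lawyer | Alpha | fish | milk
  2   | engineer | Delta | cat | tea
  3   | teacher | Gamma | dog | juice
  4   | doctor | Beta | bird | coffee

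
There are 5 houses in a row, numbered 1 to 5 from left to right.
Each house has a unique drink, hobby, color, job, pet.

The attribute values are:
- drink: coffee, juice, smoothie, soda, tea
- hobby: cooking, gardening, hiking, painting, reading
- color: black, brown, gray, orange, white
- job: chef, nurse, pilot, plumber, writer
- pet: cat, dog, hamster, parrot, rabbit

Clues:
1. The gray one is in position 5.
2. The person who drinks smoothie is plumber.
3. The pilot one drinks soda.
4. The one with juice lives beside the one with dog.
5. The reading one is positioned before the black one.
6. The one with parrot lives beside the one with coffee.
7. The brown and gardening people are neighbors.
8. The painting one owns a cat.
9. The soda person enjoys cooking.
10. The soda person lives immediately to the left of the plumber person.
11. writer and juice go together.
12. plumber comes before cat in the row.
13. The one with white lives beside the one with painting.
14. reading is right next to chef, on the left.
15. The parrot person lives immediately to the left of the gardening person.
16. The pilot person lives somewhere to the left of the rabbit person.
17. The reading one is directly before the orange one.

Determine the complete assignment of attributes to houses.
Solution:

House | Drink | Hobby | Color | Job | Pet
-----------------------------------------
  1   | juice | reading | brown | writer | parrot
  2   | coffee | gardening | orange | chef | dog
  3   | soda | cooking | black | pilot | hamster
  4   | smoothie | hiking | white | plumber | rabbit
  5   | tea | painting | gray | nurse | cat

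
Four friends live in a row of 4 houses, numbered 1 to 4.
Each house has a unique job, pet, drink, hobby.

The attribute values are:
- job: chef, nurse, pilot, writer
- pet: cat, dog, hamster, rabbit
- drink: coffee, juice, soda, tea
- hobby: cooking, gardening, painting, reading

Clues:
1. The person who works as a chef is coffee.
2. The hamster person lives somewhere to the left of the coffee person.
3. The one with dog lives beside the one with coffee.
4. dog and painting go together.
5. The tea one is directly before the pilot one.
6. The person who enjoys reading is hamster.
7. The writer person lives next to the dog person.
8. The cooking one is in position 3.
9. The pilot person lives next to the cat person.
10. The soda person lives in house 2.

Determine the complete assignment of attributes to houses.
Solution:

House | Job | Pet | Drink | Hobby
---------------------------------
  1   | writer | hamster | tea | reading
  2   | pilot | dog | soda | painting
  3   | chef | cat | coffee | cooking
  4   | nurse | rabbit | juice | gardening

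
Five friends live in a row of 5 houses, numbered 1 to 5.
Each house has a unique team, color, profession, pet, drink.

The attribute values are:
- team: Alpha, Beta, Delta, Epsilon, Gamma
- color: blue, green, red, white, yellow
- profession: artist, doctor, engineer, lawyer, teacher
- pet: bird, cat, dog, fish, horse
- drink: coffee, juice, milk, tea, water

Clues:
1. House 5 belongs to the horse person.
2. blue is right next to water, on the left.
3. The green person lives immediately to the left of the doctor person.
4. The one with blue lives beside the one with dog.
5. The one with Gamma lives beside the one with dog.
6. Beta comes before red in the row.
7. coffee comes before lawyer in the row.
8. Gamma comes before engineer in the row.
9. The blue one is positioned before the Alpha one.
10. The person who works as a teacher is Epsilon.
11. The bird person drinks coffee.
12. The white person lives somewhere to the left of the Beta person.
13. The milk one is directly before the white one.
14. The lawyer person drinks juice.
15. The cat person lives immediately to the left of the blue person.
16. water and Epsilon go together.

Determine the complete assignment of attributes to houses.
Solution:

House | Team | Color | Profession | Pet | Drink
-----------------------------------------------
  1   | Delta | green | artist | cat | tea
  2   | Gamma | blue | doctor | fish | milk
  3   | Epsilon | white | teacher | dog | water
  4   | Beta | yellow | engineer | bird | coffee
  5   | Alpha | red | lawyer | horse | juice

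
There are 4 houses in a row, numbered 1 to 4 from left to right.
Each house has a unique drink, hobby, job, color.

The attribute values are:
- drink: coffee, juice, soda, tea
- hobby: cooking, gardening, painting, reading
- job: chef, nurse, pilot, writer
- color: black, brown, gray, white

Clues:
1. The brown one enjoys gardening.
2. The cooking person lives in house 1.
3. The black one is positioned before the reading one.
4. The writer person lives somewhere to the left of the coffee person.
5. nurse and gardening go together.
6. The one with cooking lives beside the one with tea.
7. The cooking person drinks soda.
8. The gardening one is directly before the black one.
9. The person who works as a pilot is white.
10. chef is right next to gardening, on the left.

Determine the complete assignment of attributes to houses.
Solution:

House | Drink | Hobby | Job | Color
-----------------------------------
  1   | soda | cooking | chef | gray
  2   | tea | gardening | nurse | brown
  3   | juice | painting | writer | black
  4   | coffee | reading | pilot | white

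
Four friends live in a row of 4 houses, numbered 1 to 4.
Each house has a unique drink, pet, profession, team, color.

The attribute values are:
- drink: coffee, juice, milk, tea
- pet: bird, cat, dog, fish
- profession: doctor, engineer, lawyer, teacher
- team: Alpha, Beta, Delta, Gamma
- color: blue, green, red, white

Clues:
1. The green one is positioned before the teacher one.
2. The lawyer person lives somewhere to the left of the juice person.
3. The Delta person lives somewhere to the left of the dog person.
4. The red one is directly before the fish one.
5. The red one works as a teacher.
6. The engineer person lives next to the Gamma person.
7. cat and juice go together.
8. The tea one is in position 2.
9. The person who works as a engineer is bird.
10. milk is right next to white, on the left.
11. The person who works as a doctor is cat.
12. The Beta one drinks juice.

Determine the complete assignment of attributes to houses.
Solution:

House | Drink | Pet | Profession | Team | Color
-----------------------------------------------
  1   | coffee | bird | engineer | Delta | green
  2   | tea | dog | teacher | Gamma | red
  3   | milk | fish | lawyer | Alpha | blue
  4   | juice | cat | doctor | Beta | white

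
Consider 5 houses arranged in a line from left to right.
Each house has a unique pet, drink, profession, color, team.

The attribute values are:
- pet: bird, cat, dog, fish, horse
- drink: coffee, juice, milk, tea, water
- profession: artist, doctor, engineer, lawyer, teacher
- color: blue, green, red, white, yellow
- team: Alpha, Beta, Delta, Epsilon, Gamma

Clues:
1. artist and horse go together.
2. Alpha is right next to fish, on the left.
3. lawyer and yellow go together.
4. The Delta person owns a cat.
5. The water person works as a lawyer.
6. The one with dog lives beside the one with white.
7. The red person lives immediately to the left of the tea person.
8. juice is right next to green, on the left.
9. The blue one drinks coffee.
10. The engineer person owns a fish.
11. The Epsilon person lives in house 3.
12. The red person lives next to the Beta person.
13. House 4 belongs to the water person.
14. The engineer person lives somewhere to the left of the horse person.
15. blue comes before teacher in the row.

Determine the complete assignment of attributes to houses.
Solution:

House | Pet | Drink | Profession | Color | Team
-----------------------------------------------
  1   | bird | juice | doctor | red | Alpha
  2   | fish | tea | engineer | green | Beta
  3   | horse | coffee | artist | blue | Epsilon
  4   | dog | water | lawyer | yellow | Gamma
  5   | cat | milk | teacher | white | Delta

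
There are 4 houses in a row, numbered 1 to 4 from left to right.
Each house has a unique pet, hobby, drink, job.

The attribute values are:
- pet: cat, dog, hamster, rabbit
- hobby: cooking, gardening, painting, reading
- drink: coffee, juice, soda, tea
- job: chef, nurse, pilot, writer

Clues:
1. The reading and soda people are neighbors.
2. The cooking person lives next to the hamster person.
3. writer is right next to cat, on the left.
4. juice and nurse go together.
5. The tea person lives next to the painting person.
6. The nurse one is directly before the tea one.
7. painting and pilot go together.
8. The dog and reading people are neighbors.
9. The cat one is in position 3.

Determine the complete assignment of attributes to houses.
Solution:

House | Pet | Hobby | Drink | Job
---------------------------------
  1   | dog | cooking | juice | nurse
  2   | hamster | reading | tea | writer
  3   | cat | painting | soda | pilot
  4   | rabbit | gardening | coffee | chef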